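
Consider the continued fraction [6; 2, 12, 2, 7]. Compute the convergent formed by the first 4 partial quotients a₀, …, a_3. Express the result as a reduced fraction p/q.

Work from the innermost term outward:
Start with 2.
12 + 1/(2/1) = 12 + 1/2 = 25/2
2 + 1/(25/2) = 2 + 2/25 = 52/25
6 + 1/(52/25) = 6 + 25/52 = 337/52

337/52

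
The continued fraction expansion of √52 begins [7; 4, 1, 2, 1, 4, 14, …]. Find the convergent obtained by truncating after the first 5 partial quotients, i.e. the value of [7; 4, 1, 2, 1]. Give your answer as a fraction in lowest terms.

137/19

Start with 1.
2 + 1/(1/1) = 2 + 1/1 = 3/1
1 + 1/(3/1) = 1 + 1/3 = 4/3
4 + 1/(4/3) = 4 + 3/4 = 19/4
7 + 1/(19/4) = 7 + 4/19 = 137/19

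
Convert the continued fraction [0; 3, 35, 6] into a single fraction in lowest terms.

Build up convergents one term at a time:
a_0 = 0: 0/1
a_1 = 3: 1/3
a_2 = 35: 35/106
a_3 = 6: 211/639

211/639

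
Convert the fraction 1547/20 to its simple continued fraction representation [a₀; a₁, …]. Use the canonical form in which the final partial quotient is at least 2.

1547 = 77·20 + 7, so a_0 = 77
20 = 2·7 + 6, so a_1 = 2
7 = 1·6 + 1, so a_2 = 1
6 = 6·1 + 0, so a_3 = 6

[77; 2, 1, 6]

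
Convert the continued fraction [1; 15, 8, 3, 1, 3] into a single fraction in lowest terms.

1999/1875

Start with 3.
1 + 1/(3/1) = 1 + 1/3 = 4/3
3 + 1/(4/3) = 3 + 3/4 = 15/4
8 + 1/(15/4) = 8 + 4/15 = 124/15
15 + 1/(124/15) = 15 + 15/124 = 1875/124
1 + 1/(1875/124) = 1 + 124/1875 = 1999/1875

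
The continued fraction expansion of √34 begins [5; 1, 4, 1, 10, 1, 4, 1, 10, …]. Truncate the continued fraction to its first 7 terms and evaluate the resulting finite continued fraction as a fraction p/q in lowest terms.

Starting at the tail and folding back:
Start with 4.
1 + 1/(4/1) = 1 + 1/4 = 5/4
10 + 1/(5/4) = 10 + 4/5 = 54/5
1 + 1/(54/5) = 1 + 5/54 = 59/54
4 + 1/(59/54) = 4 + 54/59 = 290/59
1 + 1/(290/59) = 1 + 59/290 = 349/290
5 + 1/(349/290) = 5 + 290/349 = 2035/349

2035/349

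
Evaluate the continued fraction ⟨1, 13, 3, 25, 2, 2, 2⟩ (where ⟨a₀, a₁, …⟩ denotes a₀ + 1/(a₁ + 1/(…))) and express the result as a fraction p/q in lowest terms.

a_0 = 1: 1/1
a_1 = 13: 14/13
a_2 = 3: 43/40
a_3 = 25: 1089/1013
a_4 = 2: 2221/2066
a_5 = 2: 5531/5145
a_6 = 2: 13283/12356

13283/12356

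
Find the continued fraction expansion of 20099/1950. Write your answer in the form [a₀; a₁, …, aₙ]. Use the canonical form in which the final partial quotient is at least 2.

[10; 3, 3, 1, 10, 1, 3, 3]

⌊20099/1950⌋ = 10, remainder 599
⌊1950/599⌋ = 3, remainder 153
⌊599/153⌋ = 3, remainder 140
⌊153/140⌋ = 1, remainder 13
⌊140/13⌋ = 10, remainder 10
⌊13/10⌋ = 1, remainder 3
⌊10/3⌋ = 3, remainder 1
⌊3/1⌋ = 3, remainder 0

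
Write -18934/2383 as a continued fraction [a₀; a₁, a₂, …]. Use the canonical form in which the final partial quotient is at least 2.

Run the Euclidean algorithm, recording each quotient:
-18934 = -8·2383 + 130, so a_0 = -8
2383 = 18·130 + 43, so a_1 = 18
130 = 3·43 + 1, so a_2 = 3
43 = 43·1 + 0, so a_3 = 43

[-8; 18, 3, 43]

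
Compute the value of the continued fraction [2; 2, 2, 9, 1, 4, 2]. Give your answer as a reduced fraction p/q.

a_0 = 2: 2/1
a_1 = 2: 5/2
a_2 = 2: 12/5
a_3 = 9: 113/47
a_4 = 1: 125/52
a_5 = 4: 613/255
a_6 = 2: 1351/562

1351/562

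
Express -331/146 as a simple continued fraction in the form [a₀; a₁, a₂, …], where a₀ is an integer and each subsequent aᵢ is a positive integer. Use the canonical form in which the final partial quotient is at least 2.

[-3; 1, 2, 1, 2, 1, 9]

-331 ÷ 146 → quotient -3, remainder 107
146 ÷ 107 → quotient 1, remainder 39
107 ÷ 39 → quotient 2, remainder 29
39 ÷ 29 → quotient 1, remainder 10
29 ÷ 10 → quotient 2, remainder 9
10 ÷ 9 → quotient 1, remainder 1
9 ÷ 1 → quotient 9, remainder 0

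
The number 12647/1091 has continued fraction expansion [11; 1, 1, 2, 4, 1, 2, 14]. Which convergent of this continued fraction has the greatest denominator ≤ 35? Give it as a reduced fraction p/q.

313/27

a_0 = 11: 11/1  (≤ bound)
a_1 = 1: 12/1  (≤ bound)
a_2 = 1: 23/2  (≤ bound)
a_3 = 2: 58/5  (≤ bound)
a_4 = 4: 255/22  (≤ bound)
a_5 = 1: 313/27  (≤ bound)
a_6 = 2: 881/76  (> 35, stop)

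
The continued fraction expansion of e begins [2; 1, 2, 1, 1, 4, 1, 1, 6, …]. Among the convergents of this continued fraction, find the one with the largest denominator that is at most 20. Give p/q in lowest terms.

19/7

a_0 = 2: 2/1  (≤ bound)
a_1 = 1: 3/1  (≤ bound)
a_2 = 2: 8/3  (≤ bound)
a_3 = 1: 11/4  (≤ bound)
a_4 = 1: 19/7  (≤ bound)
a_5 = 4: 87/32  (> 20, stop)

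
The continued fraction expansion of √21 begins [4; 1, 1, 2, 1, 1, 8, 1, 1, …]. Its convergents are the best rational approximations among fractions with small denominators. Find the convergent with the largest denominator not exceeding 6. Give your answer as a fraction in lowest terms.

23/5

a_0 = 4: 4/1  (≤ bound)
a_1 = 1: 5/1  (≤ bound)
a_2 = 1: 9/2  (≤ bound)
a_3 = 2: 23/5  (≤ bound)
a_4 = 1: 32/7  (> 6, stop)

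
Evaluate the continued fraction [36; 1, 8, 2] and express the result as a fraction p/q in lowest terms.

701/19

a_0 = 36: 36/1
a_1 = 1: 37/1
a_2 = 8: 332/9
a_3 = 2: 701/19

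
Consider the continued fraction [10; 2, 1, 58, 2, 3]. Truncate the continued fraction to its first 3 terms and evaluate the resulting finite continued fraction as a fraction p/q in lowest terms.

31/3

Start with 1.
2 + 1/(1/1) = 2 + 1/1 = 3/1
10 + 1/(3/1) = 10 + 1/3 = 31/3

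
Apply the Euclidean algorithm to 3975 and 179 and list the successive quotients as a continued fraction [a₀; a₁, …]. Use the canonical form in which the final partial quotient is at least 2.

[22; 4, 1, 5, 6]

3975 ÷ 179 → quotient 22, remainder 37
179 ÷ 37 → quotient 4, remainder 31
37 ÷ 31 → quotient 1, remainder 6
31 ÷ 6 → quotient 5, remainder 1
6 ÷ 1 → quotient 6, remainder 0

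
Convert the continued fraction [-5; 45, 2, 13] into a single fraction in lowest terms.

a_0 = -5: -5/1
a_1 = 45: -224/45
a_2 = 2: -453/91
a_3 = 13: -6113/1228

-6113/1228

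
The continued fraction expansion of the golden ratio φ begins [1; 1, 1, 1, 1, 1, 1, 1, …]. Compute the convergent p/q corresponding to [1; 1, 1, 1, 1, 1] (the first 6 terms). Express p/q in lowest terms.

a_0 = 1: 1/1
a_1 = 1: 2/1
a_2 = 1: 3/2
a_3 = 1: 5/3
a_4 = 1: 8/5
a_5 = 1: 13/8

13/8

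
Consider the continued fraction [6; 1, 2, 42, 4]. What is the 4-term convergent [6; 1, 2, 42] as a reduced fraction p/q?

Build up convergents one term at a time:
a_0 = 6: 6/1
a_1 = 1: 7/1
a_2 = 2: 20/3
a_3 = 42: 847/127

847/127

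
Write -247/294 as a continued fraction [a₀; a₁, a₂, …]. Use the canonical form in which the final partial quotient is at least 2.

[-1; 6, 3, 1, 11]

-247 = -1·294 + 47, so a_0 = -1
294 = 6·47 + 12, so a_1 = 6
47 = 3·12 + 11, so a_2 = 3
12 = 1·11 + 1, so a_3 = 1
11 = 11·1 + 0, so a_4 = 11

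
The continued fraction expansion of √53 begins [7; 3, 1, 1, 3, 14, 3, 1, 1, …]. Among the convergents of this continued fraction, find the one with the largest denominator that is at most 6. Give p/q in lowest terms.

29/4

a_0 = 7: 7/1  (≤ bound)
a_1 = 3: 22/3  (≤ bound)
a_2 = 1: 29/4  (≤ bound)
a_3 = 1: 51/7  (> 6, stop)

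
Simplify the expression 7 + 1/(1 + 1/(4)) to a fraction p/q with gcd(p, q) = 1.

39/5

Start with 4.
1 + 1/(4/1) = 1 + 1/4 = 5/4
7 + 1/(5/4) = 7 + 4/5 = 39/5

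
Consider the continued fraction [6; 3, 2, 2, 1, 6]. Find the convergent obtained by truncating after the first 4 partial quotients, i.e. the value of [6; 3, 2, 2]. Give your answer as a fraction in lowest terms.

Starting at the tail and folding back:
Start with 2.
2 + 1/(2/1) = 2 + 1/2 = 5/2
3 + 1/(5/2) = 3 + 2/5 = 17/5
6 + 1/(17/5) = 6 + 5/17 = 107/17

107/17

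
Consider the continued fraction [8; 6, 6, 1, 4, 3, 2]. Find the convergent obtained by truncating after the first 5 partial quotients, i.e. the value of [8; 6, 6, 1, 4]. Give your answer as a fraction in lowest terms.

Work from the innermost term outward:
Start with 4.
1 + 1/(4/1) = 1 + 1/4 = 5/4
6 + 1/(5/4) = 6 + 4/5 = 34/5
6 + 1/(34/5) = 6 + 5/34 = 209/34
8 + 1/(209/34) = 8 + 34/209 = 1706/209

1706/209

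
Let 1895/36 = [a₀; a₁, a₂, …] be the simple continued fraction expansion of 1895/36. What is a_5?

3

Run the Euclidean algorithm, recording each quotient:
1895 ÷ 36 → quotient 52, remainder 23
36 ÷ 23 → quotient 1, remainder 13
23 ÷ 13 → quotient 1, remainder 10
13 ÷ 10 → quotient 1, remainder 3
10 ÷ 3 → quotient 3, remainder 1
3 ÷ 1 → quotient 3, remainder 0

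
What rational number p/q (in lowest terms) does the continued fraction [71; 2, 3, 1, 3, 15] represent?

Start with 15.
3 + 1/(15/1) = 3 + 1/15 = 46/15
1 + 1/(46/15) = 1 + 15/46 = 61/46
3 + 1/(61/46) = 3 + 46/61 = 229/61
2 + 1/(229/61) = 2 + 61/229 = 519/229
71 + 1/(519/229) = 71 + 229/519 = 37078/519

37078/519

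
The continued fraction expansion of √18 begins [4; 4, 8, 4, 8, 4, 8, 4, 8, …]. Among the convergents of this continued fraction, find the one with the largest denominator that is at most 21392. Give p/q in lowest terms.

19601/4620

List convergents until the denominator exceeds the bound:
a_0 = 4: 4/1  (≤ bound)
a_1 = 4: 17/4  (≤ bound)
a_2 = 8: 140/33  (≤ bound)
a_3 = 4: 577/136  (≤ bound)
a_4 = 8: 4756/1121  (≤ bound)
a_5 = 4: 19601/4620  (≤ bound)
a_6 = 8: 161564/38081  (> 21392, stop)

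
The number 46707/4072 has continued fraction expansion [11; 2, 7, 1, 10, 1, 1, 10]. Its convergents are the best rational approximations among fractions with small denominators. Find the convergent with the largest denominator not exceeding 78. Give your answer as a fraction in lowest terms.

a_0 = 11: 11/1  (≤ bound)
a_1 = 2: 23/2  (≤ bound)
a_2 = 7: 172/15  (≤ bound)
a_3 = 1: 195/17  (≤ bound)
a_4 = 10: 2122/185  (> 78, stop)

195/17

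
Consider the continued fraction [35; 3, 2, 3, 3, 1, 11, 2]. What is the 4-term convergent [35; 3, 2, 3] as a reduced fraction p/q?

Use the convergent recurrence hₖ = aₖ·hₖ₋₁ + hₖ₋₂ (and likewise for the denominators kₖ):
a_0 = 35: 35/1
a_1 = 3: 106/3
a_2 = 2: 247/7
a_3 = 3: 847/24

847/24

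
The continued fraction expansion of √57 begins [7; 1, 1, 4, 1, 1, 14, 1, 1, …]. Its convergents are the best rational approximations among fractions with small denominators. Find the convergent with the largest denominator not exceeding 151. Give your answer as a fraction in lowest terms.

151/20

a_0 = 7: 7/1  (≤ bound)
a_1 = 1: 8/1  (≤ bound)
a_2 = 1: 15/2  (≤ bound)
a_3 = 4: 68/9  (≤ bound)
a_4 = 1: 83/11  (≤ bound)
a_5 = 1: 151/20  (≤ bound)
a_6 = 14: 2197/291  (> 151, stop)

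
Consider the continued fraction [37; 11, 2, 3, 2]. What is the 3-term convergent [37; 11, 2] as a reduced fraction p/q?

853/23

Start with 2.
11 + 1/(2/1) = 11 + 1/2 = 23/2
37 + 1/(23/2) = 37 + 2/23 = 853/23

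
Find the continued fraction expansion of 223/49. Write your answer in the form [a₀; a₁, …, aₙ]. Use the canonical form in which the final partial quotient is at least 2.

[4; 1, 1, 4, 2, 2]

223 ÷ 49 → quotient 4, remainder 27
49 ÷ 27 → quotient 1, remainder 22
27 ÷ 22 → quotient 1, remainder 5
22 ÷ 5 → quotient 4, remainder 2
5 ÷ 2 → quotient 2, remainder 1
2 ÷ 1 → quotient 2, remainder 0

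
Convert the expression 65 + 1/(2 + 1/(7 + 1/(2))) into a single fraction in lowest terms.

a_0 = 65: 65/1
a_1 = 2: 131/2
a_2 = 7: 982/15
a_3 = 2: 2095/32

2095/32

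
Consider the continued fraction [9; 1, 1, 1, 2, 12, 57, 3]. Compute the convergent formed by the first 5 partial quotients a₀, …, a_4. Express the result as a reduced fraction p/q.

77/8

Use the convergent recurrence hₖ = aₖ·hₖ₋₁ + hₖ₋₂ (and likewise for the denominators kₖ):
a_0 = 9: 9/1
a_1 = 1: 10/1
a_2 = 1: 19/2
a_3 = 1: 29/3
a_4 = 2: 77/8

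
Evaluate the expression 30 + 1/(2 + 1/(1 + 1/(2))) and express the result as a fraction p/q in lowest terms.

a_0 = 30: 30/1
a_1 = 2: 61/2
a_2 = 1: 91/3
a_3 = 2: 243/8

243/8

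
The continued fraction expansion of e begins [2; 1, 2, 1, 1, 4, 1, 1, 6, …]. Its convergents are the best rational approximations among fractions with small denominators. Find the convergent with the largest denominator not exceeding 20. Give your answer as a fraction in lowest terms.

List convergents until the denominator exceeds the bound:
a_0 = 2: 2/1  (≤ bound)
a_1 = 1: 3/1  (≤ bound)
a_2 = 2: 8/3  (≤ bound)
a_3 = 1: 11/4  (≤ bound)
a_4 = 1: 19/7  (≤ bound)
a_5 = 4: 87/32  (> 20, stop)

19/7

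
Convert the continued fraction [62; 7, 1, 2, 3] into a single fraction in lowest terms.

4784/77

Start with 3.
2 + 1/(3/1) = 2 + 1/3 = 7/3
1 + 1/(7/3) = 1 + 3/7 = 10/7
7 + 1/(10/7) = 7 + 7/10 = 77/10
62 + 1/(77/10) = 62 + 10/77 = 4784/77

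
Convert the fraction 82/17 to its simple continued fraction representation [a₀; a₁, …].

[4; 1, 4, 1, 2]

Apply division with remainder until the remainder is 0:
82 ÷ 17 → quotient 4, remainder 14
17 ÷ 14 → quotient 1, remainder 3
14 ÷ 3 → quotient 4, remainder 2
3 ÷ 2 → quotient 1, remainder 1
2 ÷ 1 → quotient 2, remainder 0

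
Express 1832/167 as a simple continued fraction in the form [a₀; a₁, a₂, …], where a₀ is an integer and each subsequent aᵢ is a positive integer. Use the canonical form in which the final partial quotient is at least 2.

1832 = 10·167 + 162, so a_0 = 10
167 = 1·162 + 5, so a_1 = 1
162 = 32·5 + 2, so a_2 = 32
5 = 2·2 + 1, so a_3 = 2
2 = 2·1 + 0, so a_4 = 2

[10; 1, 32, 2, 2]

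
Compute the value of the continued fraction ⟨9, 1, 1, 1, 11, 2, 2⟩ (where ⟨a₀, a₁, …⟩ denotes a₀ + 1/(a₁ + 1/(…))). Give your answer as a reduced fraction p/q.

Start with 2.
2 + 1/(2/1) = 2 + 1/2 = 5/2
11 + 1/(5/2) = 11 + 2/5 = 57/5
1 + 1/(57/5) = 1 + 5/57 = 62/57
1 + 1/(62/57) = 1 + 57/62 = 119/62
1 + 1/(119/62) = 1 + 62/119 = 181/119
9 + 1/(181/119) = 9 + 119/181 = 1748/181

1748/181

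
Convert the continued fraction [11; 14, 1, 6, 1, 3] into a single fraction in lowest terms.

5102/461

Start with 3.
1 + 1/(3/1) = 1 + 1/3 = 4/3
6 + 1/(4/3) = 6 + 3/4 = 27/4
1 + 1/(27/4) = 1 + 4/27 = 31/27
14 + 1/(31/27) = 14 + 27/31 = 461/31
11 + 1/(461/31) = 11 + 31/461 = 5102/461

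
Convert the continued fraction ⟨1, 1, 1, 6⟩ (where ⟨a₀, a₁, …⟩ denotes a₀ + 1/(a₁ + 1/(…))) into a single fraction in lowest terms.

Use the convergent recurrence hₖ = aₖ·hₖ₋₁ + hₖ₋₂ (and likewise for the denominators kₖ):
a_0 = 1: 1/1
a_1 = 1: 2/1
a_2 = 1: 3/2
a_3 = 6: 20/13

20/13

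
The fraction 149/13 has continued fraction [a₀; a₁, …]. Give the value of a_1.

2

Run the Euclidean algorithm, recording each quotient:
⌊149/13⌋ = 11, remainder 6
⌊13/6⌋ = 2, remainder 1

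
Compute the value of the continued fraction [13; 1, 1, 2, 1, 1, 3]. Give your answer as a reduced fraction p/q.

584/43

Compute successive convergents:
a_0 = 13: 13/1
a_1 = 1: 14/1
a_2 = 1: 27/2
a_3 = 2: 68/5
a_4 = 1: 95/7
a_5 = 1: 163/12
a_6 = 3: 584/43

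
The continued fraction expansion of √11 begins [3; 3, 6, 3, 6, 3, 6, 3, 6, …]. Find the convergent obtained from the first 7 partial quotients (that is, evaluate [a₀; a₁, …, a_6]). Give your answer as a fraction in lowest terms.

a_0 = 3: 3/1
a_1 = 3: 10/3
a_2 = 6: 63/19
a_3 = 3: 199/60
a_4 = 6: 1257/379
a_5 = 3: 3970/1197
a_6 = 6: 25077/7561

25077/7561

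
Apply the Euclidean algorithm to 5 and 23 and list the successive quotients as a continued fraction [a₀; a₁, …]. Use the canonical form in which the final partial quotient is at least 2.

[0; 4, 1, 1, 2]

5 ÷ 23 → quotient 0, remainder 5
23 ÷ 5 → quotient 4, remainder 3
5 ÷ 3 → quotient 1, remainder 2
3 ÷ 2 → quotient 1, remainder 1
2 ÷ 1 → quotient 2, remainder 0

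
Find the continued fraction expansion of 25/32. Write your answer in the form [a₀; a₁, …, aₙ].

[0; 1, 3, 1, 1, 3]

⌊25/32⌋ = 0, remainder 25
⌊32/25⌋ = 1, remainder 7
⌊25/7⌋ = 3, remainder 4
⌊7/4⌋ = 1, remainder 3
⌊4/3⌋ = 1, remainder 1
⌊3/1⌋ = 3, remainder 0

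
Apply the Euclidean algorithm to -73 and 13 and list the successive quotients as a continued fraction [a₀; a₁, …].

-73 ÷ 13 → quotient -6, remainder 5
13 ÷ 5 → quotient 2, remainder 3
5 ÷ 3 → quotient 1, remainder 2
3 ÷ 2 → quotient 1, remainder 1
2 ÷ 1 → quotient 2, remainder 0

[-6; 2, 1, 1, 2]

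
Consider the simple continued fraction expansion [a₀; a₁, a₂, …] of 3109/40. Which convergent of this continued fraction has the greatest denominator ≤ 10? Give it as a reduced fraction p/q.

544/7

List convergents until the denominator exceeds the bound:
a_0 = 77: 77/1  (≤ bound)
a_1 = 1: 78/1  (≤ bound)
a_2 = 2: 233/3  (≤ bound)
a_3 = 1: 311/4  (≤ bound)
a_4 = 1: 544/7  (≤ bound)
a_5 = 1: 855/11  (> 10, stop)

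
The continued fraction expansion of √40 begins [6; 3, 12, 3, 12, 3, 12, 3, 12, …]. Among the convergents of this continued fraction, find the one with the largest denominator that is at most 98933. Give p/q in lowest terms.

337434/53353

List convergents until the denominator exceeds the bound:
a_0 = 6: 6/1  (≤ bound)
a_1 = 3: 19/3  (≤ bound)
a_2 = 12: 234/37  (≤ bound)
a_3 = 3: 721/114  (≤ bound)
a_4 = 12: 8886/1405  (≤ bound)
a_5 = 3: 27379/4329  (≤ bound)
a_6 = 12: 337434/53353  (≤ bound)
a_7 = 3: 1039681/164388  (> 98933, stop)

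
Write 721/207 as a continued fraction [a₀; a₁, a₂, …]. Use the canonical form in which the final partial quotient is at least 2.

[3; 2, 14, 3, 2]

Repeatedly divide and take the remainder:
721 = 3·207 + 100, so a_0 = 3
207 = 2·100 + 7, so a_1 = 2
100 = 14·7 + 2, so a_2 = 14
7 = 3·2 + 1, so a_3 = 3
2 = 2·1 + 0, so a_4 = 2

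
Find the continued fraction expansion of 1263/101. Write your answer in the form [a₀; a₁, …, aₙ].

1263 ÷ 101 → quotient 12, remainder 51
101 ÷ 51 → quotient 1, remainder 50
51 ÷ 50 → quotient 1, remainder 1
50 ÷ 1 → quotient 50, remainder 0

[12; 1, 1, 50]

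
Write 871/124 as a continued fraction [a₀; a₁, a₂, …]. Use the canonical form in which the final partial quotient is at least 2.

⌊871/124⌋ = 7, remainder 3
⌊124/3⌋ = 41, remainder 1
⌊3/1⌋ = 3, remainder 0

[7; 41, 3]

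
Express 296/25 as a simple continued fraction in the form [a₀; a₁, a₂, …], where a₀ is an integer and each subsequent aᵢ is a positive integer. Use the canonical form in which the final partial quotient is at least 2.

[11; 1, 5, 4]

Run the Euclidean algorithm, recording each quotient:
⌊296/25⌋ = 11, remainder 21
⌊25/21⌋ = 1, remainder 4
⌊21/4⌋ = 5, remainder 1
⌊4/1⌋ = 4, remainder 0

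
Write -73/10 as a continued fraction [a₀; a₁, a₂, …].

[-8; 1, 2, 3]

⌊-73/10⌋ = -8, remainder 7
⌊10/7⌋ = 1, remainder 3
⌊7/3⌋ = 2, remainder 1
⌊3/1⌋ = 3, remainder 0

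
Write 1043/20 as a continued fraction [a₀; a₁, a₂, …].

[52; 6, 1, 2]

1043 = 52·20 + 3, so a_0 = 52
20 = 6·3 + 2, so a_1 = 6
3 = 1·2 + 1, so a_2 = 1
2 = 2·1 + 0, so a_3 = 2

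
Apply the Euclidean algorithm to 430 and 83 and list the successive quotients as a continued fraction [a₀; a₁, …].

[5; 5, 1, 1, 7]

Run the Euclidean algorithm, recording each quotient:
⌊430/83⌋ = 5, remainder 15
⌊83/15⌋ = 5, remainder 8
⌊15/8⌋ = 1, remainder 7
⌊8/7⌋ = 1, remainder 1
⌊7/1⌋ = 7, remainder 0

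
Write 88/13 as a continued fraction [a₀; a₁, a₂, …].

[6; 1, 3, 3]

Run the Euclidean algorithm, recording each quotient:
88 ÷ 13 → quotient 6, remainder 10
13 ÷ 10 → quotient 1, remainder 3
10 ÷ 3 → quotient 3, remainder 1
3 ÷ 1 → quotient 3, remainder 0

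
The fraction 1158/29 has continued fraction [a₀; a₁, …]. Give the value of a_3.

1158 ÷ 29 → quotient 39, remainder 27
29 ÷ 27 → quotient 1, remainder 2
27 ÷ 2 → quotient 13, remainder 1
2 ÷ 1 → quotient 2, remainder 0

2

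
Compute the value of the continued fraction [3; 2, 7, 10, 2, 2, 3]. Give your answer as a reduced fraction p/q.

9323/2689

Start with 3.
2 + 1/(3/1) = 2 + 1/3 = 7/3
2 + 1/(7/3) = 2 + 3/7 = 17/7
10 + 1/(17/7) = 10 + 7/17 = 177/17
7 + 1/(177/17) = 7 + 17/177 = 1256/177
2 + 1/(1256/177) = 2 + 177/1256 = 2689/1256
3 + 1/(2689/1256) = 3 + 1256/2689 = 9323/2689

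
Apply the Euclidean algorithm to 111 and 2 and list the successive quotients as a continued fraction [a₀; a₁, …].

Apply division with remainder until the remainder is 0:
111 = 55·2 + 1, so a_0 = 55
2 = 2·1 + 0, so a_1 = 2

[55; 2]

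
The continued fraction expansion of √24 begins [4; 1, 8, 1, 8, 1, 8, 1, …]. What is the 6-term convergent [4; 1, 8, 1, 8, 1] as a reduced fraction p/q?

485/99

a_0 = 4: 4/1
a_1 = 1: 5/1
a_2 = 8: 44/9
a_3 = 1: 49/10
a_4 = 8: 436/89
a_5 = 1: 485/99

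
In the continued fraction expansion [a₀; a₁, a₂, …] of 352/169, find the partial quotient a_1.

12

Apply division with remainder until the remainder is 0:
352 ÷ 169 → quotient 2, remainder 14
169 ÷ 14 → quotient 12, remainder 1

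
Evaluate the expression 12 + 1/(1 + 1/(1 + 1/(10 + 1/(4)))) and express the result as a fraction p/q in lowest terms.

1077/86

a_0 = 12: 12/1
a_1 = 1: 13/1
a_2 = 1: 25/2
a_3 = 10: 263/21
a_4 = 4: 1077/86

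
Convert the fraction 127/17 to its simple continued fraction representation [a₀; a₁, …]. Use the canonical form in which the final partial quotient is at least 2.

Repeatedly divide and take the remainder:
127 = 7·17 + 8, so a_0 = 7
17 = 2·8 + 1, so a_1 = 2
8 = 8·1 + 0, so a_2 = 8

[7; 2, 8]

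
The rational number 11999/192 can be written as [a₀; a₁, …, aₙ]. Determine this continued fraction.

[62; 2, 47, 2]

Apply division with remainder until the remainder is 0:
⌊11999/192⌋ = 62, remainder 95
⌊192/95⌋ = 2, remainder 2
⌊95/2⌋ = 47, remainder 1
⌊2/1⌋ = 2, remainder 0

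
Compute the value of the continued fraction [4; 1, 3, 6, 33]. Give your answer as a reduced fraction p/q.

3946/829

Start with 33.
6 + 1/(33/1) = 6 + 1/33 = 199/33
3 + 1/(199/33) = 3 + 33/199 = 630/199
1 + 1/(630/199) = 1 + 199/630 = 829/630
4 + 1/(829/630) = 4 + 630/829 = 3946/829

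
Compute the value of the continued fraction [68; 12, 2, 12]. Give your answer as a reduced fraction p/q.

21241/312

Build up convergents one term at a time:
a_0 = 68: 68/1
a_1 = 12: 817/12
a_2 = 2: 1702/25
a_3 = 12: 21241/312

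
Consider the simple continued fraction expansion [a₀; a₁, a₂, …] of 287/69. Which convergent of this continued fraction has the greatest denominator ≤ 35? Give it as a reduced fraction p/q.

104/25

a_0 = 4: 4/1  (≤ bound)
a_1 = 6: 25/6  (≤ bound)
a_2 = 3: 79/19  (≤ bound)
a_3 = 1: 104/25  (≤ bound)
a_4 = 2: 287/69  (> 35, stop)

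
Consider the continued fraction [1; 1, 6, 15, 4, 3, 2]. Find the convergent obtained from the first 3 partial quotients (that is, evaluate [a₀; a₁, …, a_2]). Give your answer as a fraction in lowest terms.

a_0 = 1: 1/1
a_1 = 1: 2/1
a_2 = 6: 13/7

13/7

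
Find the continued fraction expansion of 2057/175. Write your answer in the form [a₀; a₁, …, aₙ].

Repeatedly divide and take the remainder:
2057 ÷ 175 → quotient 11, remainder 132
175 ÷ 132 → quotient 1, remainder 43
132 ÷ 43 → quotient 3, remainder 3
43 ÷ 3 → quotient 14, remainder 1
3 ÷ 1 → quotient 3, remainder 0

[11; 1, 3, 14, 3]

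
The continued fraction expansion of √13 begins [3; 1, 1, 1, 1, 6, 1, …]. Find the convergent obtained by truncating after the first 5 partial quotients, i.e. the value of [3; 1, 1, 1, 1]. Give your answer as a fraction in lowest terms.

18/5

a_0 = 3: 3/1
a_1 = 1: 4/1
a_2 = 1: 7/2
a_3 = 1: 11/3
a_4 = 1: 18/5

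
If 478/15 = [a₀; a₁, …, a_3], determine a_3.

2

Run the Euclidean algorithm, recording each quotient:
478 ÷ 15 → quotient 31, remainder 13
15 ÷ 13 → quotient 1, remainder 2
13 ÷ 2 → quotient 6, remainder 1
2 ÷ 1 → quotient 2, remainder 0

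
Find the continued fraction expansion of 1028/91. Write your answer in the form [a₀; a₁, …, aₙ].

Repeatedly divide and take the remainder:
1028 ÷ 91 → quotient 11, remainder 27
91 ÷ 27 → quotient 3, remainder 10
27 ÷ 10 → quotient 2, remainder 7
10 ÷ 7 → quotient 1, remainder 3
7 ÷ 3 → quotient 2, remainder 1
3 ÷ 1 → quotient 3, remainder 0

[11; 3, 2, 1, 2, 3]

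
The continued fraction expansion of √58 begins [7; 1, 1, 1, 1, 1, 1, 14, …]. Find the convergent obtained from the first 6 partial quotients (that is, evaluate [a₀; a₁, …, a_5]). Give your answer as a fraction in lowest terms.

Start with 1.
1 + 1/(1/1) = 1 + 1/1 = 2/1
1 + 1/(2/1) = 1 + 1/2 = 3/2
1 + 1/(3/2) = 1 + 2/3 = 5/3
1 + 1/(5/3) = 1 + 3/5 = 8/5
7 + 1/(8/5) = 7 + 5/8 = 61/8

61/8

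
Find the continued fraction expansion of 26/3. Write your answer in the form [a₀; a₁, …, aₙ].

26 = 8·3 + 2, so a_0 = 8
3 = 1·2 + 1, so a_1 = 1
2 = 2·1 + 0, so a_2 = 2

[8; 1, 2]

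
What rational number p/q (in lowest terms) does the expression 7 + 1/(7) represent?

Collapse the nested fraction from the inside out:
Start with 7.
7 + 1/(7/1) = 7 + 1/7 = 50/7

50/7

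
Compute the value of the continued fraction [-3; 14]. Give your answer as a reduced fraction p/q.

Start with 14.
-3 + 1/(14/1) = -3 + 1/14 = -41/14

-41/14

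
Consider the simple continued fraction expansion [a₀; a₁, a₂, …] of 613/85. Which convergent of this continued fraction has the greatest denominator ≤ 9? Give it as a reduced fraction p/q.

List convergents until the denominator exceeds the bound:
a_0 = 7: 7/1  (≤ bound)
a_1 = 4: 29/4  (≤ bound)
a_2 = 1: 36/5  (≤ bound)
a_3 = 2: 101/14  (> 9, stop)

36/5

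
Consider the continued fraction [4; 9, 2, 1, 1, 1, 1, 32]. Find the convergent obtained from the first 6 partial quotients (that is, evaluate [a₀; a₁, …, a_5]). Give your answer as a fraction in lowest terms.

Compute successive convergents:
a_0 = 4: 4/1
a_1 = 9: 37/9
a_2 = 2: 78/19
a_3 = 1: 115/28
a_4 = 1: 193/47
a_5 = 1: 308/75

308/75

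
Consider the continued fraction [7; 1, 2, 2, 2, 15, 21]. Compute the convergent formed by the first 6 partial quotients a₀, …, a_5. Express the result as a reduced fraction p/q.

2019/262

Compute successive convergents:
a_0 = 7: 7/1
a_1 = 1: 8/1
a_2 = 2: 23/3
a_3 = 2: 54/7
a_4 = 2: 131/17
a_5 = 15: 2019/262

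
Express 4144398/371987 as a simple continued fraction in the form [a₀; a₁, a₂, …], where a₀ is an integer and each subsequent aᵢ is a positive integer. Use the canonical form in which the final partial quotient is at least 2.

[11; 7, 12, 1, 1, 25, 9, 9]

4144398 ÷ 371987 → quotient 11, remainder 52541
371987 ÷ 52541 → quotient 7, remainder 4200
52541 ÷ 4200 → quotient 12, remainder 2141
4200 ÷ 2141 → quotient 1, remainder 2059
2141 ÷ 2059 → quotient 1, remainder 82
2059 ÷ 82 → quotient 25, remainder 9
82 ÷ 9 → quotient 9, remainder 1
9 ÷ 1 → quotient 9, remainder 0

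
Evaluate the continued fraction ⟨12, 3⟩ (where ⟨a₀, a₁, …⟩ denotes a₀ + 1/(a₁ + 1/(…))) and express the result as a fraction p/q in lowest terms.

37/3

Compute successive convergents:
a_0 = 12: 12/1
a_1 = 3: 37/3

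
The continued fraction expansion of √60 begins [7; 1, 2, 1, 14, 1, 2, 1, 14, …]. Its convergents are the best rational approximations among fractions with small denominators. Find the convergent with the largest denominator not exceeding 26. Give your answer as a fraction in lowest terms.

31/4

a_0 = 7: 7/1  (≤ bound)
a_1 = 1: 8/1  (≤ bound)
a_2 = 2: 23/3  (≤ bound)
a_3 = 1: 31/4  (≤ bound)
a_4 = 14: 457/59  (> 26, stop)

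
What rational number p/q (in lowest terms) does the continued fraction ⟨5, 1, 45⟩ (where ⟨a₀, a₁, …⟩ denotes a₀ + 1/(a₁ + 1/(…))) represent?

275/46

Collapse the nested fraction from the inside out:
Start with 45.
1 + 1/(45/1) = 1 + 1/45 = 46/45
5 + 1/(46/45) = 5 + 45/46 = 275/46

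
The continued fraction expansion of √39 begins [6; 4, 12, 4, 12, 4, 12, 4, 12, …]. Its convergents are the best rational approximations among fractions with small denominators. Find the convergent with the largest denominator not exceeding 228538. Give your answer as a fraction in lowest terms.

764394/122401

a_0 = 6: 6/1  (≤ bound)
a_1 = 4: 25/4  (≤ bound)
a_2 = 12: 306/49  (≤ bound)
a_3 = 4: 1249/200  (≤ bound)
a_4 = 12: 15294/2449  (≤ bound)
a_5 = 4: 62425/9996  (≤ bound)
a_6 = 12: 764394/122401  (≤ bound)
a_7 = 4: 3120001/499600  (> 228538, stop)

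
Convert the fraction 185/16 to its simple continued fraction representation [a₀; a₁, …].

[11; 1, 1, 3, 2]

Apply division with remainder until the remainder is 0:
185 = 11·16 + 9, so a_0 = 11
16 = 1·9 + 7, so a_1 = 1
9 = 1·7 + 2, so a_2 = 1
7 = 3·2 + 1, so a_3 = 3
2 = 2·1 + 0, so a_4 = 2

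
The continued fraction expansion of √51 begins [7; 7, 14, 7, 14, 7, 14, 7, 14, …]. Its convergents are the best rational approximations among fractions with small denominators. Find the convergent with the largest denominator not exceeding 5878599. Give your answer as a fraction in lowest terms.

7068593/989801

a_0 = 7: 7/1  (≤ bound)
a_1 = 7: 50/7  (≤ bound)
a_2 = 14: 707/99  (≤ bound)
a_3 = 7: 4999/700  (≤ bound)
a_4 = 14: 70693/9899  (≤ bound)
a_5 = 7: 499850/69993  (≤ bound)
a_6 = 14: 7068593/989801  (≤ bound)
a_7 = 7: 49980001/6998600  (> 5878599, stop)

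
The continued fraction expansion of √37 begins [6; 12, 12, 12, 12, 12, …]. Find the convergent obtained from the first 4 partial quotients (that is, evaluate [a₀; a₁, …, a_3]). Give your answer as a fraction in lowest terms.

10657/1752

Use the convergent recurrence hₖ = aₖ·hₖ₋₁ + hₖ₋₂ (and likewise for the denominators kₖ):
a_0 = 6: 6/1
a_1 = 12: 73/12
a_2 = 12: 882/145
a_3 = 12: 10657/1752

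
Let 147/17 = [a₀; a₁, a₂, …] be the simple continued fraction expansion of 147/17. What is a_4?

⌊147/17⌋ = 8, remainder 11
⌊17/11⌋ = 1, remainder 6
⌊11/6⌋ = 1, remainder 5
⌊6/5⌋ = 1, remainder 1
⌊5/1⌋ = 5, remainder 0

5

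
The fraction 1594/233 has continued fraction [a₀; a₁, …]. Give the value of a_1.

1

Repeatedly divide and take the remainder:
1594 ÷ 233 → quotient 6, remainder 196
233 ÷ 196 → quotient 1, remainder 37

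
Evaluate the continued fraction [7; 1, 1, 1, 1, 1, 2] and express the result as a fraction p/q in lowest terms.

Start with 2.
1 + 1/(2/1) = 1 + 1/2 = 3/2
1 + 1/(3/2) = 1 + 2/3 = 5/3
1 + 1/(5/3) = 1 + 3/5 = 8/5
1 + 1/(8/5) = 1 + 5/8 = 13/8
1 + 1/(13/8) = 1 + 8/13 = 21/13
7 + 1/(21/13) = 7 + 13/21 = 160/21

160/21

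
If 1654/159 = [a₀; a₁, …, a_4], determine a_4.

⌊1654/159⌋ = 10, remainder 64
⌊159/64⌋ = 2, remainder 31
⌊64/31⌋ = 2, remainder 2
⌊31/2⌋ = 15, remainder 1
⌊2/1⌋ = 2, remainder 0

2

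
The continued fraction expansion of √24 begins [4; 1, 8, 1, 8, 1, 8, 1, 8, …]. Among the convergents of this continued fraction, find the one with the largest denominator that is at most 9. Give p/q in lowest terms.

44/9

a_0 = 4: 4/1  (≤ bound)
a_1 = 1: 5/1  (≤ bound)
a_2 = 8: 44/9  (≤ bound)
a_3 = 1: 49/10  (> 9, stop)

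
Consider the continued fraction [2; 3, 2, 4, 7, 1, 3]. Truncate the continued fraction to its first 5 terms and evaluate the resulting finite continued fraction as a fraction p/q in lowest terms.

Work from the innermost term outward:
Start with 7.
4 + 1/(7/1) = 4 + 1/7 = 29/7
2 + 1/(29/7) = 2 + 7/29 = 65/29
3 + 1/(65/29) = 3 + 29/65 = 224/65
2 + 1/(224/65) = 2 + 65/224 = 513/224

513/224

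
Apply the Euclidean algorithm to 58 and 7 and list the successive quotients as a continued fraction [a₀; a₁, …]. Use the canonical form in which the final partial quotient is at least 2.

[8; 3, 2]

58 ÷ 7 → quotient 8, remainder 2
7 ÷ 2 → quotient 3, remainder 1
2 ÷ 1 → quotient 2, remainder 0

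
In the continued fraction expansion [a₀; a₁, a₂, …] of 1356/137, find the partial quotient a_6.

Run the Euclidean algorithm, recording each quotient:
1356 ÷ 137 → quotient 9, remainder 123
137 ÷ 123 → quotient 1, remainder 14
123 ÷ 14 → quotient 8, remainder 11
14 ÷ 11 → quotient 1, remainder 3
11 ÷ 3 → quotient 3, remainder 2
3 ÷ 2 → quotient 1, remainder 1
2 ÷ 1 → quotient 2, remainder 0

2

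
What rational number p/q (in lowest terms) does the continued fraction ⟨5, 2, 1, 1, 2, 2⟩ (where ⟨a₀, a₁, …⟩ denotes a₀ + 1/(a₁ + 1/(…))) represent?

167/31

Start with 2.
2 + 1/(2/1) = 2 + 1/2 = 5/2
1 + 1/(5/2) = 1 + 2/5 = 7/5
1 + 1/(7/5) = 1 + 5/7 = 12/7
2 + 1/(12/7) = 2 + 7/12 = 31/12
5 + 1/(31/12) = 5 + 12/31 = 167/31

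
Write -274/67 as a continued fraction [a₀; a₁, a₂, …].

[-5; 1, 10, 6]

⌊-274/67⌋ = -5, remainder 61
⌊67/61⌋ = 1, remainder 6
⌊61/6⌋ = 10, remainder 1
⌊6/1⌋ = 6, remainder 0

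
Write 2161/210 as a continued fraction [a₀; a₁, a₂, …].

[10; 3, 2, 3, 1, 6]

2161 = 10·210 + 61, so a_0 = 10
210 = 3·61 + 27, so a_1 = 3
61 = 2·27 + 7, so a_2 = 2
27 = 3·7 + 6, so a_3 = 3
7 = 1·6 + 1, so a_4 = 1
6 = 6·1 + 0, so a_5 = 6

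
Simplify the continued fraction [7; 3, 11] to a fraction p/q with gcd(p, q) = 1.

Use the convergent recurrence hₖ = aₖ·hₖ₋₁ + hₖ₋₂ (and likewise for the denominators kₖ):
a_0 = 7: 7/1
a_1 = 3: 22/3
a_2 = 11: 249/34

249/34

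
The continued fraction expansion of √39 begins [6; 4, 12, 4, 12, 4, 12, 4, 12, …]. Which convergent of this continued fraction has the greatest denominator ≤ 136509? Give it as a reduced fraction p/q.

764394/122401

List convergents until the denominator exceeds the bound:
a_0 = 6: 6/1  (≤ bound)
a_1 = 4: 25/4  (≤ bound)
a_2 = 12: 306/49  (≤ bound)
a_3 = 4: 1249/200  (≤ bound)
a_4 = 12: 15294/2449  (≤ bound)
a_5 = 4: 62425/9996  (≤ bound)
a_6 = 12: 764394/122401  (≤ bound)
a_7 = 4: 3120001/499600  (> 136509, stop)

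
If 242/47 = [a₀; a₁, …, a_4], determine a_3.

2

Apply division with remainder until the remainder is 0:
242 ÷ 47 → quotient 5, remainder 7
47 ÷ 7 → quotient 6, remainder 5
7 ÷ 5 → quotient 1, remainder 2
5 ÷ 2 → quotient 2, remainder 1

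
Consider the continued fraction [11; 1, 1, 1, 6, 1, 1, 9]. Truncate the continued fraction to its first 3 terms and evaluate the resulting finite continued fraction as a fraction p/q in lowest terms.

23/2

a_0 = 11: 11/1
a_1 = 1: 12/1
a_2 = 1: 23/2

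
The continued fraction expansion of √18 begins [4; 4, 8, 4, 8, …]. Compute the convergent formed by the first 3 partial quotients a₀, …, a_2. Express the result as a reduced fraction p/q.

140/33

Start with 8.
4 + 1/(8/1) = 4 + 1/8 = 33/8
4 + 1/(33/8) = 4 + 8/33 = 140/33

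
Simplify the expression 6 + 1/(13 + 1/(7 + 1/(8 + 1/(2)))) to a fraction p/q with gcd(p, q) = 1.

9661/1590

Start with 2.
8 + 1/(2/1) = 8 + 1/2 = 17/2
7 + 1/(17/2) = 7 + 2/17 = 121/17
13 + 1/(121/17) = 13 + 17/121 = 1590/121
6 + 1/(1590/121) = 6 + 121/1590 = 9661/1590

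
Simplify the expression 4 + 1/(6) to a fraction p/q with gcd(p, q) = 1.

Build up convergents one term at a time:
a_0 = 4: 4/1
a_1 = 6: 25/6

25/6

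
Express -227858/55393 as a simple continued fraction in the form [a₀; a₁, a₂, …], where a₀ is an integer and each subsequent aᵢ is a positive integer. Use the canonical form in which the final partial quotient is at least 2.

Run the Euclidean algorithm, recording each quotient:
-227858 ÷ 55393 → quotient -5, remainder 49107
55393 ÷ 49107 → quotient 1, remainder 6286
49107 ÷ 6286 → quotient 7, remainder 5105
6286 ÷ 5105 → quotient 1, remainder 1181
5105 ÷ 1181 → quotient 4, remainder 381
1181 ÷ 381 → quotient 3, remainder 38
381 ÷ 38 → quotient 10, remainder 1
38 ÷ 1 → quotient 38, remainder 0

[-5; 1, 7, 1, 4, 3, 10, 38]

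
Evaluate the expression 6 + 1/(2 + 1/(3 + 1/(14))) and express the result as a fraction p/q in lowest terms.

643/100

Start with 14.
3 + 1/(14/1) = 3 + 1/14 = 43/14
2 + 1/(43/14) = 2 + 14/43 = 100/43
6 + 1/(100/43) = 6 + 43/100 = 643/100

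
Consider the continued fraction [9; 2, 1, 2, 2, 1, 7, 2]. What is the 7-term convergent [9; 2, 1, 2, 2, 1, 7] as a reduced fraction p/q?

1949/208

Start with 7.
1 + 1/(7/1) = 1 + 1/7 = 8/7
2 + 1/(8/7) = 2 + 7/8 = 23/8
2 + 1/(23/8) = 2 + 8/23 = 54/23
1 + 1/(54/23) = 1 + 23/54 = 77/54
2 + 1/(77/54) = 2 + 54/77 = 208/77
9 + 1/(208/77) = 9 + 77/208 = 1949/208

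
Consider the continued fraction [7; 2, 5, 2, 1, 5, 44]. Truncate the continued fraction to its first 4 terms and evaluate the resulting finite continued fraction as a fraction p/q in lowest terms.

179/24

Build up convergents one term at a time:
a_0 = 7: 7/1
a_1 = 2: 15/2
a_2 = 5: 82/11
a_3 = 2: 179/24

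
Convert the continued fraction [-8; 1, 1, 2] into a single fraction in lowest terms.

-37/5

a_0 = -8: -8/1
a_1 = 1: -7/1
a_2 = 1: -15/2
a_3 = 2: -37/5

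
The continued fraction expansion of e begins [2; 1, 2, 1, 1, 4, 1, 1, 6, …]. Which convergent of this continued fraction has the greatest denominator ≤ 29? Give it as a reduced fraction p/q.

19/7

a_0 = 2: 2/1  (≤ bound)
a_1 = 1: 3/1  (≤ bound)
a_2 = 2: 8/3  (≤ bound)
a_3 = 1: 11/4  (≤ bound)
a_4 = 1: 19/7  (≤ bound)
a_5 = 4: 87/32  (> 29, stop)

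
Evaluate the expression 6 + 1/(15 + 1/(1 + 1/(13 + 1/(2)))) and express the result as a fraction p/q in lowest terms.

Start with 2.
13 + 1/(2/1) = 13 + 1/2 = 27/2
1 + 1/(27/2) = 1 + 2/27 = 29/27
15 + 1/(29/27) = 15 + 27/29 = 462/29
6 + 1/(462/29) = 6 + 29/462 = 2801/462

2801/462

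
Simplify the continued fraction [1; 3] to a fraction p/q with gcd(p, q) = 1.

4/3

a_0 = 1: 1/1
a_1 = 3: 4/3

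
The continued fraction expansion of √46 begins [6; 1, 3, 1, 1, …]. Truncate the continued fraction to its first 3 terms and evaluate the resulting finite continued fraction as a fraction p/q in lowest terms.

a_0 = 6: 6/1
a_1 = 1: 7/1
a_2 = 3: 27/4

27/4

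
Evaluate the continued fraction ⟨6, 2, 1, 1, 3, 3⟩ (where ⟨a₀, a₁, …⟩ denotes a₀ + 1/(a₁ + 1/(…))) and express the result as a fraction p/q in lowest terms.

377/59

Collapse the nested fraction from the inside out:
Start with 3.
3 + 1/(3/1) = 3 + 1/3 = 10/3
1 + 1/(10/3) = 1 + 3/10 = 13/10
1 + 1/(13/10) = 1 + 10/13 = 23/13
2 + 1/(23/13) = 2 + 13/23 = 59/23
6 + 1/(59/23) = 6 + 23/59 = 377/59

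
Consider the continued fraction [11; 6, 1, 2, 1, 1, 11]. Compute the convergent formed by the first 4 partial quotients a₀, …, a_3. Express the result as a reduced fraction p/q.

Start with 2.
1 + 1/(2/1) = 1 + 1/2 = 3/2
6 + 1/(3/2) = 6 + 2/3 = 20/3
11 + 1/(20/3) = 11 + 3/20 = 223/20

223/20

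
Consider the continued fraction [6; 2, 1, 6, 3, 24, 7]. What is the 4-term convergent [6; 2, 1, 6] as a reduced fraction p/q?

Compute successive convergents:
a_0 = 6: 6/1
a_1 = 2: 13/2
a_2 = 1: 19/3
a_3 = 6: 127/20

127/20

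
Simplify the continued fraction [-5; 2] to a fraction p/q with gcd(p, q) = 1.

-9/2

Collapse the nested fraction from the inside out:
Start with 2.
-5 + 1/(2/1) = -5 + 1/2 = -9/2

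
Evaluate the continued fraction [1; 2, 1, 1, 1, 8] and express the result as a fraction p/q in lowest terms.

Start with 8.
1 + 1/(8/1) = 1 + 1/8 = 9/8
1 + 1/(9/8) = 1 + 8/9 = 17/9
1 + 1/(17/9) = 1 + 9/17 = 26/17
2 + 1/(26/17) = 2 + 17/26 = 69/26
1 + 1/(69/26) = 1 + 26/69 = 95/69

95/69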